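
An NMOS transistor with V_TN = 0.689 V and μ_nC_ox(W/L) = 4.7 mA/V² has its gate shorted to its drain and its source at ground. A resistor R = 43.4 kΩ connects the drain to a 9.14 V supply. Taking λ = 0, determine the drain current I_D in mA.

With gate tied to drain, V_GS = V_DS ≥ V_GS − V_TN, so the device is in saturation.
KCL at the drain: ½ k_n (V_GS − V_TN)² = (V_DD − V_GS)/R.
Let x = V_GS − 0.689. Then 102 x² + x − 8.451 = 0, giving x = 0.283 V (positive root), so V_GS = 0.972 V.
I_D = (V_DD − V_GS)/R = (9.14 − 0.972) / 43.4 = 0.188 mA.

I_D = 0.188 mA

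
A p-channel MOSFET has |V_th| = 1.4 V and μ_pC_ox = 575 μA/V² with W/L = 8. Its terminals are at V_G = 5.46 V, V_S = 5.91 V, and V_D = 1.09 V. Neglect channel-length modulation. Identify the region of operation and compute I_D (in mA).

V_SG = V_S − V_G = 5.91 − 5.46 = 0.45 V; V_SD = V_S − V_D = 5.91 − 1.09 = 4.82 V.
V_SG = 0.45 V < |V_th| = 1.4 V, so the transistor is in cutoff.

Cutoff; I_D = 0 mA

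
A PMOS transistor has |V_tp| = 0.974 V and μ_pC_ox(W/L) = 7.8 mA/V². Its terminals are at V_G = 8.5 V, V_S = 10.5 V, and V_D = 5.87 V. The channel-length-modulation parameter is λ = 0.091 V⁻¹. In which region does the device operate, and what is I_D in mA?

Saturation; I_D = 5.84 mA

V_SG = V_S − V_G = 10.5 − 8.5 = 2 V; V_SD = V_S − V_D = 10.5 − 5.87 = 4.63 V.
V_ov = V_SG − |V_tp| = 2 − 0.974 = 1.03 V.
Since V_SD = 4.63 V ≥ V_ov = 1.03 V, the device is in saturation.
I_D = ½ k_p V_ov² (1 + λ V_SD) = 0.5 × 7.8 × 1.03² × (1 + 0.091 × 4.63) = 5.84 mA.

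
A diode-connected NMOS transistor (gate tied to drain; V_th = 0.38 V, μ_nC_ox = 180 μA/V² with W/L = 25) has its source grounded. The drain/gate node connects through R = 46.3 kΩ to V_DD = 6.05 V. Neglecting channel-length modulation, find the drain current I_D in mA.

I_D = 0.118 mA

With gate tied to drain, V_GS = V_DS ≥ V_GS − V_th, so the device is in saturation.
k_n = μ_nC_ox · (W/L) = 4.5 mA/V².
KCL at the drain: ½ k_n (V_GS − V_th)² = (V_DD − V_GS)/R.
Let x = V_GS − 0.38. Then 104 x² + x − 5.67 = 0, giving x = 0.229 V (positive root), so V_GS = 0.609 V.
I_D = (V_DD − V_GS)/R = (6.05 − 0.609) / 46.3 = 0.118 mA.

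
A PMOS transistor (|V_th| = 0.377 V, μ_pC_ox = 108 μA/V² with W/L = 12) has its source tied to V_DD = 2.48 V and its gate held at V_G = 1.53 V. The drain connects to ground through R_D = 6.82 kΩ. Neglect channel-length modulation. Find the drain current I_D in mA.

V_SG = V_DD − V_G = 2.48 − 1.53 = 0.95 V, so V_ov = 0.95 − 0.377 = 0.573 V.
k_p = μ_pC_ox · (W/L) = 1.296 mA/V².
Assume saturation: I_D = ½ k_p V_ov² = 0.5 × 1.296 × 0.573² = 0.213 mA, giving V_SD = V_DD − I_D R_D = 2.48 − 0.213 × 6.82 = 1.03 V.
V_SD = 1.03 V ≥ V_ov = 0.573 V, confirming saturation.

I_D = 0.213 mA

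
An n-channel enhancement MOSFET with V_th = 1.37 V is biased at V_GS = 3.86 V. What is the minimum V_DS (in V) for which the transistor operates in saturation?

The boundary between triode and saturation is V_DS = V_GS − V_th = V_ov.
V_ov = 3.86 − 1.37 = 2.49 V.

V_DS,sat = 2.49 V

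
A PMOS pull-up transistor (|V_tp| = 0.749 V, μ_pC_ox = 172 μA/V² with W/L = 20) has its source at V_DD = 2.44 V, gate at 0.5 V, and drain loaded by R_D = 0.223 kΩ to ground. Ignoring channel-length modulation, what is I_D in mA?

V_SG = V_DD − V_G = 2.44 − 0.5 = 1.94 V, so V_ov = 1.94 − 0.749 = 1.19 V.
k_p = μ_pC_ox · (W/L) = 3.44 mA/V².
Assume saturation: I_D = ½ k_p V_ov² = 0.5 × 3.44 × 1.19² = 2.44 mA, giving V_SD = V_DD − I_D R_D = 2.44 − 2.44 × 0.223 = 1.9 V.
V_SD = 1.9 V ≥ V_ov = 1.19 V, confirming saturation.

I_D = 2.44 mA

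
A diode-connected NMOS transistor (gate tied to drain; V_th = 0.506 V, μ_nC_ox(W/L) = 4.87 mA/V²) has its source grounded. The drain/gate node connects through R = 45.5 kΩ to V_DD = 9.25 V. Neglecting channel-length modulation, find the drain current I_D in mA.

I_D = 0.186 mA

With gate tied to drain, V_GS = V_DS ≥ V_GS − V_th, so the device is in saturation.
KCL at the drain: ½ k_n (V_GS − V_th)² = (V_DD − V_GS)/R.
Let x = V_GS − 0.506. Then 111 x² + x − 8.744 = 0, giving x = 0.276 V (positive root), so V_GS = 0.782 V.
I_D = (V_DD − V_GS)/R = (9.25 − 0.782) / 45.5 = 0.186 mA.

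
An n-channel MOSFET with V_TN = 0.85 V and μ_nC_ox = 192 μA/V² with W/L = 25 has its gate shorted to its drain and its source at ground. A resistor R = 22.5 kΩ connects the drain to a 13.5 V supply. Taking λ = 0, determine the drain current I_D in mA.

With gate tied to drain, V_GS = V_DS ≥ V_GS − V_TN, so the device is in saturation.
k_n = μ_nC_ox · (W/L) = 4.8 mA/V².
KCL at the drain: ½ k_n (V_GS − V_TN)² = (V_DD − V_GS)/R.
Let x = V_GS − 0.85. Then 54 x² + x − 12.65 = 0, giving x = 0.475 V (positive root), so V_GS = 1.32 V.
I_D = (V_DD − V_GS)/R = (13.5 − 1.32) / 22.5 = 0.541 mA.

I_D = 0.541 mA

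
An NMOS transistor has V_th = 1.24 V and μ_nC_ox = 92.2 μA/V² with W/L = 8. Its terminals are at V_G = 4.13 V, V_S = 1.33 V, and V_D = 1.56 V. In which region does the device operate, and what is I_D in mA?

Triode; I_D = 0.245 mA

V_GS = V_G − V_S = 4.13 − 1.33 = 2.8 V; V_DS = V_D − V_S = 1.56 − 1.33 = 0.23 V.
k_n = μ_nC_ox · (W/L) = 0.7376 mA/V².
V_ov = V_GS − V_th = 2.8 − 1.24 = 1.56 V.
Since V_DS = 0.23 V < V_ov = 1.56 V, the device is in the triode region.
I_D = k_n [V_ov · V_DS − ½ V_DS²] = 0.7376 × [1.56 × 0.23 − 0.5 × 0.23²] = 0.245 mA.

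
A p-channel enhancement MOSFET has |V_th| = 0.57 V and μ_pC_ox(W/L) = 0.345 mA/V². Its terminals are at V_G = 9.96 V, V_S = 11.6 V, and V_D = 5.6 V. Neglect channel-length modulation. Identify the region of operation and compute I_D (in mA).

V_SG = V_S − V_G = 11.6 − 9.96 = 1.64 V; V_SD = V_S − V_D = 11.6 − 5.6 = 6 V.
V_ov = V_SG − |V_th| = 1.64 − 0.57 = 1.07 V.
Since V_SD = 6 V ≥ V_ov = 1.07 V, the device is in saturation.
I_D = ½ k_p V_ov² = 0.5 × 0.345 × 1.07² = 0.197 mA.

Saturation; I_D = 0.197 mA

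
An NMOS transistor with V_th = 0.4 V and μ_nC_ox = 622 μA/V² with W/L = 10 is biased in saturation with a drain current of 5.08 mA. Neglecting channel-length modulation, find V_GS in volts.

V_GS = 1.68 V

k_n = μ_nC_ox · (W/L) = 6.22 mA/V².
In saturation I_D = ½ k_n (V_GS − V_th)², so V_GS − V_th = √(2 I_D / k_n) = √(2 × 5.08 / 6.22) = 1.28 V.
V_GS = 0.4 + 1.28 = 1.68 V.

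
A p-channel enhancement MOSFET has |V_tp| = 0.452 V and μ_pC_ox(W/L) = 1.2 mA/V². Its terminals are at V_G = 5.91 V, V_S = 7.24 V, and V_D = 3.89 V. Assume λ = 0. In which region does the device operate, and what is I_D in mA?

V_SG = V_S − V_G = 7.24 − 5.91 = 1.33 V; V_SD = V_S − V_D = 7.24 − 3.89 = 3.35 V.
V_ov = V_SG − |V_tp| = 1.33 − 0.452 = 0.878 V.
Since V_SD = 3.35 V ≥ V_ov = 0.878 V, the device is in saturation.
I_D = ½ k_p V_ov² = 0.5 × 1.2 × 0.878² = 0.463 mA.

Saturation; I_D = 0.463 mA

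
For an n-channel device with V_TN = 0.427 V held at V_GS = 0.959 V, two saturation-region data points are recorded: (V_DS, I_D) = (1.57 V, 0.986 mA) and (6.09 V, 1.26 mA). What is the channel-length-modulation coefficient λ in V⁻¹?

With V_GS fixed, I_D ∝ (1 + λ V_DS) in saturation, so I_D2/I_D1 = (1 + λ V_DS2)/(1 + λ V_DS1).
1.26/0.986 = 1.278 = (1 + 6.09 λ)/(1 + 1.57 λ).
Solving: λ (I_D1 V_DS2 − I_D2 V_DS1) = I_D2 − I_D1, so λ = (1.26 − 0.986) / (0.986 × 6.09 − 1.26 × 1.57) = 0.274 / 4.03 = 0.068 V⁻¹.

λ = 0.0680 V⁻¹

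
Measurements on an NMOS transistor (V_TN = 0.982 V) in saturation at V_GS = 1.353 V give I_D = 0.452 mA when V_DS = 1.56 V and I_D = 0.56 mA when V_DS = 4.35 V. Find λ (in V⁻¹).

With V_GS fixed, I_D ∝ (1 + λ V_DS) in saturation, so I_D2/I_D1 = (1 + λ V_DS2)/(1 + λ V_DS1).
0.56/0.452 = 1.239 = (1 + 4.35 λ)/(1 + 1.56 λ).
Solving: λ (I_D1 V_DS2 − I_D2 V_DS1) = I_D2 − I_D1, so λ = (0.56 − 0.452) / (0.452 × 4.35 − 0.56 × 1.56) = 0.108 / 1.09 = 0.0988 V⁻¹.

λ = 0.0988 V⁻¹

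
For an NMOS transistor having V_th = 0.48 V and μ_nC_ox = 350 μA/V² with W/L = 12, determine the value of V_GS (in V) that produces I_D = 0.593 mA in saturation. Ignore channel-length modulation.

k_n = μ_nC_ox · (W/L) = 4.2 mA/V².
In saturation I_D = ½ k_n (V_GS − V_th)², so V_GS − V_th = √(2 I_D / k_n) = √(2 × 0.593 / 4.2) = 0.531 V.
V_GS = 0.48 + 0.531 = 1.01 V.

V_GS = 1.01 V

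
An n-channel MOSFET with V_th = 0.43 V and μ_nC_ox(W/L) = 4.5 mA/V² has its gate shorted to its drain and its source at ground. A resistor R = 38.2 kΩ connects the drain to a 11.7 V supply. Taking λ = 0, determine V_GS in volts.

V_GS = 0.786 V

With gate tied to drain, V_GS = V_DS ≥ V_GS − V_th, so the device is in saturation.
KCL at the drain: ½ k_n (V_GS − V_th)² = (V_DD − V_GS)/R.
Let x = V_GS − 0.43. Then 86 x² + x − 11.27 = 0, giving x = 0.356 V (positive root), so V_GS = 0.786 V.
I_D = (V_DD − V_GS)/R = (11.7 − 0.786) / 38.2 = 0.286 mA.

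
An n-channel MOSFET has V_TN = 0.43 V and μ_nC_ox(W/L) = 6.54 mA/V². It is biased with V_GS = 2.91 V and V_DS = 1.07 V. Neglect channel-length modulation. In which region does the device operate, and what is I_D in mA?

V_ov = V_GS − V_TN = 2.91 − 0.43 = 2.48 V.
Since V_DS = 1.07 V < V_ov = 2.48 V, the device is in the triode region.
I_D = k_n [V_ov · V_DS − ½ V_DS²] = 6.54 × [2.48 × 1.07 − 0.5 × 1.07²] = 13.6 mA.

Triode; I_D = 13.6 mA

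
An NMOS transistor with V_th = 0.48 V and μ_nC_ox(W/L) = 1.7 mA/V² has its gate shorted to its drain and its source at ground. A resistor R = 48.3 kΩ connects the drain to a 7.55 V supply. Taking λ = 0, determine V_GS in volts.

V_GS = 0.883 V

With gate tied to drain, V_GS = V_DS ≥ V_GS − V_th, so the device is in saturation.
KCL at the drain: ½ k_n (V_GS − V_th)² = (V_DD − V_GS)/R.
Let x = V_GS − 0.48. Then 41.1 x² + x − 7.07 = 0, giving x = 0.403 V (positive root), so V_GS = 0.883 V.
I_D = (V_DD − V_GS)/R = (7.55 − 0.883) / 48.3 = 0.138 mA.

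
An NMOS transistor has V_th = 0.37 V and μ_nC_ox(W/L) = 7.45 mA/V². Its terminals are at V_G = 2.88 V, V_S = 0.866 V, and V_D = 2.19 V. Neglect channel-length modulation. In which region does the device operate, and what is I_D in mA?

Triode; I_D = 9.69 mA

V_GS = V_G − V_S = 2.88 − 0.866 = 2.01 V; V_DS = V_D − V_S = 2.19 − 0.866 = 1.32 V.
V_ov = V_GS − V_th = 2.01 − 0.37 = 1.64 V.
Since V_DS = 1.32 V < V_ov = 1.64 V, the device is in the triode region.
I_D = k_n [V_ov · V_DS − ½ V_DS²] = 7.45 × [1.64 × 1.32 − 0.5 × 1.32²] = 9.69 mA.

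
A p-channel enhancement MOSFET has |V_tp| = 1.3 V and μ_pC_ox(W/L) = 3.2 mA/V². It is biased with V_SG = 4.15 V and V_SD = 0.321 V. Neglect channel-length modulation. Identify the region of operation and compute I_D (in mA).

V_ov = V_SG − |V_tp| = 4.15 − 1.3 = 2.85 V.
Since V_SD = 0.321 V < V_ov = 2.85 V, the device is in the triode region.
I_D = k_p [V_ov · V_SD − ½ V_SD²] = 3.2 × [2.85 × 0.321 − 0.5 × 0.321²] = 2.76 mA.

Triode; I_D = 2.76 mA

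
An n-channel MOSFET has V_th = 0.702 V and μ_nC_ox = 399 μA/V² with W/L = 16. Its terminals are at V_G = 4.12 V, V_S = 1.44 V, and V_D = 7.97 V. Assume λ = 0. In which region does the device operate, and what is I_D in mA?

Saturation; I_D = 12.5 mA

V_GS = V_G − V_S = 4.12 − 1.44 = 2.68 V; V_DS = V_D − V_S = 7.97 − 1.44 = 6.53 V.
k_n = μ_nC_ox · (W/L) = 6.384 mA/V².
V_ov = V_GS − V_th = 2.68 − 0.702 = 1.98 V.
Since V_DS = 6.53 V ≥ V_ov = 1.98 V, the device is in saturation.
I_D = ½ k_n V_ov² = 0.5 × 6.384 × 1.98² = 12.5 mA.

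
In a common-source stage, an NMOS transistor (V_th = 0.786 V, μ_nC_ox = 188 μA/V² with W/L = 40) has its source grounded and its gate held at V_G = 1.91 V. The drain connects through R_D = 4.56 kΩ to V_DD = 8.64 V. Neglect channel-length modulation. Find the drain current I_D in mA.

I_D = 1.84 mA

V_GS = V_G = 1.91 V, so V_ov = 1.91 − 0.786 = 1.12 V.
k_n = μ_nC_ox · (W/L) = 7.52 mA/V².
Assume saturation: I_D = ½ k_n V_ov² = 0.5 × 7.52 × 1.12² = 4.75 mA, giving V_DS = V_DD − I_D R_D = 8.64 − 4.75 × 4.56 = -13 V.
But -13 V < V_ov = 1.12 V, so the device is actually in triode.
In triode I_D = k_n[V_ov V_DS − ½ V_DS²] and I_D = (V_DD − V_DS)/R_D. Equating: 17.1 V_DS² − 39.54 V_DS + 8.64 = 0, giving V_DS = 0.244 V (the root below V_ov).
I_D = (8.64 − 0.244) / 4.56 = 1.84 mA.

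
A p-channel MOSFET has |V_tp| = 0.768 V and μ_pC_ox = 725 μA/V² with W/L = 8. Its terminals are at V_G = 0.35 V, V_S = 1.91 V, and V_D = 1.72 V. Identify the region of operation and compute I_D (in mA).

Triode; I_D = 0.768 mA

V_SG = V_S − V_G = 1.91 − 0.35 = 1.56 V; V_SD = V_S − V_D = 1.91 − 1.72 = 0.19 V.
k_p = μ_pC_ox · (W/L) = 5.8 mA/V².
V_ov = V_SG − |V_tp| = 1.56 − 0.768 = 0.792 V.
Since V_SD = 0.19 V < V_ov = 0.792 V, the device is in the triode region.
I_D = k_p [V_ov · V_SD − ½ V_SD²] = 5.8 × [0.792 × 0.19 − 0.5 × 0.19²] = 0.768 mA.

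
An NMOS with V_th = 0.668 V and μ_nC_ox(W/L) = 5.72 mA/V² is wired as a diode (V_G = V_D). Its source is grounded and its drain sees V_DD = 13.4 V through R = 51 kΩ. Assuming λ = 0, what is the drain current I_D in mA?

I_D = 0.244 mA

With gate tied to drain, V_GS = V_DS ≥ V_GS − V_th, so the device is in saturation.
KCL at the drain: ½ k_n (V_GS − V_th)² = (V_DD − V_GS)/R.
Let x = V_GS − 0.668. Then 146 x² + x − 12.73 = 0, giving x = 0.292 V (positive root), so V_GS = 0.96 V.
I_D = (V_DD − V_GS)/R = (13.4 − 0.96) / 51 = 0.244 mA.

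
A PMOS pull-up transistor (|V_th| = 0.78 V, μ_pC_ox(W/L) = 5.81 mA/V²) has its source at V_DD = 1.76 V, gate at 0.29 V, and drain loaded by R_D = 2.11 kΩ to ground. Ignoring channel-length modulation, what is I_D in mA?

V_SG = V_DD − V_G = 1.76 − 0.29 = 1.47 V, so V_ov = 1.47 − 0.78 = 0.69 V.
Assume saturation: I_D = ½ k_p V_ov² = 0.5 × 5.81 × 0.69² = 1.38 mA, giving V_SD = V_DD − I_D R_D = 1.76 − 1.38 × 2.11 = -1.16 V.
But -1.16 V < V_ov = 0.69 V, so the device is actually in triode.
In triode I_D = k_p[V_ov V_SD − ½ V_SD²] and I_D = (V_DD − V_SD)/R_D. Equating: 6.13 V_SD² − 9.459 V_SD + 1.76 = 0, giving V_SD = 0.216 V (the root below V_ov).
I_D = (1.76 − 0.216) / 2.11 = 0.732 mA.

I_D = 0.732 mA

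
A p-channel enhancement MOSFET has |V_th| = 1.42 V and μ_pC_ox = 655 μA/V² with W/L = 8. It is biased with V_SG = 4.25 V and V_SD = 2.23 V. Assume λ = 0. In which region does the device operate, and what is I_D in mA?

k_p = μ_pC_ox · (W/L) = 5.24 mA/V².
V_ov = V_SG − |V_th| = 4.25 − 1.42 = 2.83 V.
Since V_SD = 2.23 V < V_ov = 2.83 V, the device is in the triode region.
I_D = k_p [V_ov · V_SD − ½ V_SD²] = 5.24 × [2.83 × 2.23 − 0.5 × 2.23²] = 20 mA.

Triode; I_D = 20.0 mA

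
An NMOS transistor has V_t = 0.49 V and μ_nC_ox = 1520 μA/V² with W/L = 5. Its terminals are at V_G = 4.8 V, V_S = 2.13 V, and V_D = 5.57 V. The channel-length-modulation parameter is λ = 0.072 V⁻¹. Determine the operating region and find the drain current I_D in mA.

V_GS = V_G − V_S = 4.8 − 2.13 = 2.67 V; V_DS = V_D − V_S = 5.57 − 2.13 = 3.44 V.
k_n = μ_nC_ox · (W/L) = 7.6 mA/V².
V_ov = V_GS − V_t = 2.67 − 0.49 = 2.18 V.
Since V_DS = 3.44 V ≥ V_ov = 2.18 V, the device is in saturation.
I_D = ½ k_n V_ov² (1 + λ V_DS) = 0.5 × 7.6 × 2.18² × (1 + 0.072 × 3.44) = 22.5 mA.

Saturation; I_D = 22.5 mA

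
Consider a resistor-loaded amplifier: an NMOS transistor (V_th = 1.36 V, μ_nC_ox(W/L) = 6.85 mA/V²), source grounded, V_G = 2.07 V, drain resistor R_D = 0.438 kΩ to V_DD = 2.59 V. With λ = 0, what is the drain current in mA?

V_GS = V_G = 2.07 V, so V_ov = 2.07 − 1.36 = 0.71 V.
Assume saturation: I_D = ½ k_n V_ov² = 0.5 × 6.85 × 0.71² = 1.73 mA, giving V_DS = V_DD − I_D R_D = 2.59 − 1.73 × 0.438 = 1.83 V.
V_DS = 1.83 V ≥ V_ov = 0.71 V, confirming saturation.

I_D = 1.73 mA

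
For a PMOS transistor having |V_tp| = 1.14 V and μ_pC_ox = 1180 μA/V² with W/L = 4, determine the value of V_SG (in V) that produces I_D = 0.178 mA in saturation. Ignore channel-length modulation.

V_SG = 1.41 V

k_p = μ_pC_ox · (W/L) = 4.72 mA/V².
In saturation I_D = ½ k_p (V_SG − |V_tp|)², so V_SG − |V_tp| = √(2 I_D / k_p) = √(2 × 0.178 / 4.72) = 0.275 V.
V_SG = 1.14 + 0.275 = 1.41 V.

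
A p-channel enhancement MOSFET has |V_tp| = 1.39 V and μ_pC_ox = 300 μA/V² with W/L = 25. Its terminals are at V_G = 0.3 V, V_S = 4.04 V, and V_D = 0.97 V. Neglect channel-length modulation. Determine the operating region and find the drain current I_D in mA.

V_SG = V_S − V_G = 4.04 − 0.3 = 3.74 V; V_SD = V_S − V_D = 4.04 − 0.97 = 3.07 V.
k_p = μ_pC_ox · (W/L) = 7.5 mA/V².
V_ov = V_SG − |V_tp| = 3.74 − 1.39 = 2.35 V.
Since V_SD = 3.07 V ≥ V_ov = 2.35 V, the device is in saturation.
I_D = ½ k_p V_ov² = 0.5 × 7.5 × 2.35² = 20.7 mA.

Saturation; I_D = 20.7 mA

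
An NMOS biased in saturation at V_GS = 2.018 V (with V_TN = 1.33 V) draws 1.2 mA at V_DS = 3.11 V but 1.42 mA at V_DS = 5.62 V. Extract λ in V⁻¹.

λ = 0.0945 V⁻¹

With V_GS fixed, I_D ∝ (1 + λ V_DS) in saturation, so I_D2/I_D1 = (1 + λ V_DS2)/(1 + λ V_DS1).
1.42/1.2 = 1.183 = (1 + 5.62 λ)/(1 + 3.11 λ).
Solving: λ (I_D1 V_DS2 − I_D2 V_DS1) = I_D2 − I_D1, so λ = (1.42 − 1.2) / (1.2 × 5.62 − 1.42 × 3.11) = 0.22 / 2.33 = 0.0945 V⁻¹.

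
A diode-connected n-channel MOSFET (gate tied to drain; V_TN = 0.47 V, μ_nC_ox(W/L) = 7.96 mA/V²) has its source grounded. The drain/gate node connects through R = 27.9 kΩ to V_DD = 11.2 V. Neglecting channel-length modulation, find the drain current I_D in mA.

With gate tied to drain, V_GS = V_DS ≥ V_GS − V_TN, so the device is in saturation.
KCL at the drain: ½ k_n (V_GS − V_TN)² = (V_DD − V_GS)/R.
Let x = V_GS − 0.47. Then 111 x² + x − 10.73 = 0, giving x = 0.306 V (positive root), so V_GS = 0.776 V.
I_D = (V_DD − V_GS)/R = (11.2 − 0.776) / 27.9 = 0.374 mA.

I_D = 0.374 mA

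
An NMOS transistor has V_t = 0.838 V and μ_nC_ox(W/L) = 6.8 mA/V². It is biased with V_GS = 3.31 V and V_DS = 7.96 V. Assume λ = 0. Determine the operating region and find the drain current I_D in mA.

V_ov = V_GS − V_t = 3.31 − 0.838 = 2.47 V.
Since V_DS = 7.96 V ≥ V_ov = 2.47 V, the device is in saturation.
I_D = ½ k_n V_ov² = 0.5 × 6.8 × 2.47² = 20.8 mA.

Saturation; I_D = 20.8 mA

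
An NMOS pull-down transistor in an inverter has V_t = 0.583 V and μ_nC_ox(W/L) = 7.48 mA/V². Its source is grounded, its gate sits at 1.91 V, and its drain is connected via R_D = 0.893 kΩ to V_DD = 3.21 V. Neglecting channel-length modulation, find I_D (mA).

V_GS = V_G = 1.91 V, so V_ov = 1.91 − 0.583 = 1.33 V.
Assume saturation: I_D = ½ k_n V_ov² = 0.5 × 7.48 × 1.33² = 6.59 mA, giving V_DS = V_DD − I_D R_D = 3.21 − 6.59 × 0.893 = -2.67 V.
But -2.67 V < V_ov = 1.33 V, so the device is actually in triode.
In triode I_D = k_n[V_ov V_DS − ½ V_DS²] and I_D = (V_DD − V_DS)/R_D. Equating: 3.34 V_DS² − 9.864 V_DS + 3.21 = 0, giving V_DS = 0.372 V (the root below V_ov).
I_D = (3.21 − 0.372) / 0.893 = 3.18 mA.

I_D = 3.18 mA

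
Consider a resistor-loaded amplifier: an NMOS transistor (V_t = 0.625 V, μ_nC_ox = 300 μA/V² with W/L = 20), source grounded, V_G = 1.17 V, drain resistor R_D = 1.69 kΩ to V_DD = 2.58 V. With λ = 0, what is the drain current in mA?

V_GS = V_G = 1.17 V, so V_ov = 1.17 − 0.625 = 0.545 V.
k_n = μ_nC_ox · (W/L) = 6 mA/V².
Assume saturation: I_D = ½ k_n V_ov² = 0.5 × 6 × 0.545² = 0.891 mA, giving V_DS = V_DD − I_D R_D = 2.58 − 0.891 × 1.69 = 1.07 V.
V_DS = 1.07 V ≥ V_ov = 0.545 V, confirming saturation.

I_D = 0.891 mA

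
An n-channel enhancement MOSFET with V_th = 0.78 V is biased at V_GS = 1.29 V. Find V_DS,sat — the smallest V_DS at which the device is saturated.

V_DS,sat = 0.510 V

The boundary between triode and saturation is V_DS = V_GS − V_th = V_ov.
V_ov = 1.29 − 0.78 = 0.51 V.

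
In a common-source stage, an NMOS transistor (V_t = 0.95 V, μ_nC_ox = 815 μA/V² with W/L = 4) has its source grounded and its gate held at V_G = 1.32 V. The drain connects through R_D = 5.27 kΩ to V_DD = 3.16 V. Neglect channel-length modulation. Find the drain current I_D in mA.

I_D = 0.223 mA

V_GS = V_G = 1.32 V, so V_ov = 1.32 − 0.95 = 0.37 V.
k_n = μ_nC_ox · (W/L) = 3.26 mA/V².
Assume saturation: I_D = ½ k_n V_ov² = 0.5 × 3.26 × 0.37² = 0.223 mA, giving V_DS = V_DD − I_D R_D = 3.16 − 0.223 × 5.27 = 1.98 V.
V_DS = 1.98 V ≥ V_ov = 0.37 V, confirming saturation.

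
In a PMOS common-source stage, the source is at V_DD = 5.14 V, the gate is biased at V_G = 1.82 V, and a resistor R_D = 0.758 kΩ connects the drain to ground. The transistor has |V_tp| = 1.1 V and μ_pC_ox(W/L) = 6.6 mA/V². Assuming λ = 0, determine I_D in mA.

I_D = 6.16 mA

V_SG = V_DD − V_G = 5.14 − 1.82 = 3.32 V, so V_ov = 3.32 − 1.1 = 2.22 V.
Assume saturation: I_D = ½ k_p V_ov² = 0.5 × 6.6 × 2.22² = 16.3 mA, giving V_SD = V_DD − I_D R_D = 5.14 − 16.3 × 0.758 = -7.19 V.
But -7.19 V < V_ov = 2.22 V, so the device is actually in triode.
In triode I_D = k_p[V_ov V_SD − ½ V_SD²] and I_D = (V_DD − V_SD)/R_D. Equating: 2.5 V_SD² − 12.11 V_SD + 5.14 = 0, giving V_SD = 0.47 V (the root below V_ov).
I_D = (5.14 − 0.47) / 0.758 = 6.16 mA.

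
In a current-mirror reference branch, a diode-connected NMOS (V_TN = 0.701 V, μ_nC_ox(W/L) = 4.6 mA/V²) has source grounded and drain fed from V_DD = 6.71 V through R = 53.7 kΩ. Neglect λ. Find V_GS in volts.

V_GS = 0.918 V

With gate tied to drain, V_GS = V_DS ≥ V_GS − V_TN, so the device is in saturation.
KCL at the drain: ½ k_n (V_GS − V_TN)² = (V_DD − V_GS)/R.
Let x = V_GS − 0.701. Then 124 x² + x − 6.009 = 0, giving x = 0.217 V (positive root), so V_GS = 0.918 V.
I_D = (V_DD − V_GS)/R = (6.71 − 0.918) / 53.7 = 0.108 mA.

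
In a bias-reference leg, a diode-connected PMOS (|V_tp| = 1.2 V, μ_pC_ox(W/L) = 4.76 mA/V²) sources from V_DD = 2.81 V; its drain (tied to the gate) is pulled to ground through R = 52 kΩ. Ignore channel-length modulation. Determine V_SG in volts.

V_SG = 1.31 V

With gate tied to drain, V_SG = V_SD ≥ V_SG − |V_tp|, so the device is in saturation.
KCL at the drain: ½ k_p (V_SG − |V_tp|)² = (V_DD − V_SG)/R.
Let x = V_SG − 1.2. Then 124 x² + x − 1.61 = 0, giving x = 0.11 V (positive root), so V_SG = 1.31 V.
I_D = (V_DD − V_SG)/R = (2.81 − 1.31) / 52 = 0.0288 mA.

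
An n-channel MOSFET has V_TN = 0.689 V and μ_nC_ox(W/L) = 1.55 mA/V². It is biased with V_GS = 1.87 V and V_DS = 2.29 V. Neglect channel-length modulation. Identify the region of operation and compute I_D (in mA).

Saturation; I_D = 1.08 mA

V_ov = V_GS − V_TN = 1.87 − 0.689 = 1.18 V.
Since V_DS = 2.29 V ≥ V_ov = 1.18 V, the device is in saturation.
I_D = ½ k_n V_ov² = 0.5 × 1.55 × 1.18² = 1.08 mA.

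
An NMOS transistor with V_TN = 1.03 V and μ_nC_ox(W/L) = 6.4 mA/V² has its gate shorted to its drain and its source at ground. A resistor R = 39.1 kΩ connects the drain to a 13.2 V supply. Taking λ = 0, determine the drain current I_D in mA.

With gate tied to drain, V_GS = V_DS ≥ V_GS − V_TN, so the device is in saturation.
KCL at the drain: ½ k_n (V_GS − V_TN)² = (V_DD − V_GS)/R.
Let x = V_GS − 1.03. Then 125 x² + x − 12.17 = 0, giving x = 0.308 V (positive root), so V_GS = 1.34 V.
I_D = (V_DD − V_GS)/R = (13.2 − 1.34) / 39.1 = 0.303 mA.

I_D = 0.303 mA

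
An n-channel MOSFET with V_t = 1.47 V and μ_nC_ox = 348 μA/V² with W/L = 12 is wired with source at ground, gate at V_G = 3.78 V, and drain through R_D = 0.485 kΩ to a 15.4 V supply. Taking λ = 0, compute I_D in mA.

I_D = 11.1 mA

V_GS = V_G = 3.78 V, so V_ov = 3.78 − 1.47 = 2.31 V.
k_n = μ_nC_ox · (W/L) = 4.176 mA/V².
Assume saturation: I_D = ½ k_n V_ov² = 0.5 × 4.176 × 2.31² = 11.1 mA, giving V_DS = V_DD − I_D R_D = 15.4 − 11.1 × 0.485 = 10 V.
V_DS = 10 V ≥ V_ov = 2.31 V, confirming saturation.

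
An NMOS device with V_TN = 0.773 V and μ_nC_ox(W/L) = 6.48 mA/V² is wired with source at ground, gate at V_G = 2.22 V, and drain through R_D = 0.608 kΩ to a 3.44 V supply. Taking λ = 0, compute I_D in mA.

V_GS = V_G = 2.22 V, so V_ov = 2.22 − 0.773 = 1.45 V.
Assume saturation: I_D = ½ k_n V_ov² = 0.5 × 6.48 × 1.45² = 6.78 mA, giving V_DS = V_DD − I_D R_D = 3.44 − 6.78 × 0.608 = -0.685 V.
But -0.685 V < V_ov = 1.45 V, so the device is actually in triode.
In triode I_D = k_n[V_ov V_DS − ½ V_DS²] and I_D = (V_DD − V_DS)/R_D. Equating: 1.97 V_DS² − 6.701 V_DS + 3.44 = 0, giving V_DS = 0.63 V (the root below V_ov).
I_D = (3.44 − 0.63) / 0.608 = 4.62 mA.

I_D = 4.62 mA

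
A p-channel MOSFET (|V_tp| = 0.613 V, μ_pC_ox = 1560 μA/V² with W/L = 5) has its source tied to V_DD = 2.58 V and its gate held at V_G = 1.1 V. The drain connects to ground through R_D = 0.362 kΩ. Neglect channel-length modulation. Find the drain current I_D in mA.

I_D = 2.93 mA

V_SG = V_DD − V_G = 2.58 − 1.1 = 1.48 V, so V_ov = 1.48 − 0.613 = 0.867 V.
k_p = μ_pC_ox · (W/L) = 7.8 mA/V².
Assume saturation: I_D = ½ k_p V_ov² = 0.5 × 7.8 × 0.867² = 2.93 mA, giving V_SD = V_DD − I_D R_D = 2.58 − 2.93 × 0.362 = 1.52 V.
V_SD = 1.52 V ≥ V_ov = 0.867 V, confirming saturation.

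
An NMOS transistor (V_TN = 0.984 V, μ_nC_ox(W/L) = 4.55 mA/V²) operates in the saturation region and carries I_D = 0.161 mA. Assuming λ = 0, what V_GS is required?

V_GS = 1.25 V

In saturation I_D = ½ k_n (V_GS − V_TN)², so V_GS − V_TN = √(2 I_D / k_n) = √(2 × 0.161 / 4.55) = 0.266 V.
V_GS = 0.984 + 0.266 = 1.25 V.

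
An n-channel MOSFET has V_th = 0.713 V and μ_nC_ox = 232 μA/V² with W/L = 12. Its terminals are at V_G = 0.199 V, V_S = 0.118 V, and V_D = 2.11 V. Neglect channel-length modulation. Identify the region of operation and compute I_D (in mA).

V_GS = V_G − V_S = 0.199 − 0.118 = 0.081 V; V_DS = V_D − V_S = 2.11 − 0.118 = 1.99 V.
V_GS = 0.081 V < V_th = 0.713 V, so the transistor is in cutoff.

Cutoff; I_D = 0 mA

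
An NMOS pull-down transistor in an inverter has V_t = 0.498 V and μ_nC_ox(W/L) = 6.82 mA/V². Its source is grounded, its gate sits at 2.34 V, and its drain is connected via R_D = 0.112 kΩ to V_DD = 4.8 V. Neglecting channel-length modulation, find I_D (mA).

I_D = 11.6 mA

V_GS = V_G = 2.34 V, so V_ov = 2.34 − 0.498 = 1.84 V.
Assume saturation: I_D = ½ k_n V_ov² = 0.5 × 6.82 × 1.84² = 11.6 mA, giving V_DS = V_DD − I_D R_D = 4.8 − 11.6 × 0.112 = 3.5 V.
V_DS = 3.5 V ≥ V_ov = 1.84 V, confirming saturation.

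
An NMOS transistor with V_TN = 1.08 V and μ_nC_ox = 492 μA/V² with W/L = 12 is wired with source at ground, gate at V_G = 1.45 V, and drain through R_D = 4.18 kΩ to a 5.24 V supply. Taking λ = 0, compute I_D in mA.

V_GS = V_G = 1.45 V, so V_ov = 1.45 − 1.08 = 0.37 V.
k_n = μ_nC_ox · (W/L) = 5.904 mA/V².
Assume saturation: I_D = ½ k_n V_ov² = 0.5 × 5.904 × 0.37² = 0.404 mA, giving V_DS = V_DD − I_D R_D = 5.24 − 0.404 × 4.18 = 3.55 V.
V_DS = 3.55 V ≥ V_ov = 0.37 V, confirming saturation.

I_D = 0.404 mA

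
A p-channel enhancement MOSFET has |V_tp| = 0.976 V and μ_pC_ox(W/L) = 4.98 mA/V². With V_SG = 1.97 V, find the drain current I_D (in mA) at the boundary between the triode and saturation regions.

At the boundary V_SD = V_ov = V_SG − |V_tp| = 1.97 − 0.976 = 0.994 V.
I_D = ½ k_p V_ov² = 0.5 × 4.98 × 0.994² = 2.46 mA.

I_D = 2.46 mA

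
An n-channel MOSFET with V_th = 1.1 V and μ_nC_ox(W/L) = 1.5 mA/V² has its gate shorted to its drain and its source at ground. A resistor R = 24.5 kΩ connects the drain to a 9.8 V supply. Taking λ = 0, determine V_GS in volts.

With gate tied to drain, V_GS = V_DS ≥ V_GS − V_th, so the device is in saturation.
KCL at the drain: ½ k_n (V_GS − V_th)² = (V_DD − V_GS)/R.
Let x = V_GS − 1.1. Then 18.4 x² + x − 8.7 = 0, giving x = 0.661 V (positive root), so V_GS = 1.76 V.
I_D = (V_DD − V_GS)/R = (9.8 − 1.76) / 24.5 = 0.328 mA.

V_GS = 1.76 V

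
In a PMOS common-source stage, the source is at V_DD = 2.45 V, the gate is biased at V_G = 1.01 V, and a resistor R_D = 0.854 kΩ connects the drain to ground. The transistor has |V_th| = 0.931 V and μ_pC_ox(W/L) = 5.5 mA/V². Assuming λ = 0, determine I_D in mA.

V_SG = V_DD − V_G = 2.45 − 1.01 = 1.44 V, so V_ov = 1.44 − 0.931 = 0.509 V.
Assume saturation: I_D = ½ k_p V_ov² = 0.5 × 5.5 × 0.509² = 0.712 mA, giving V_SD = V_DD − I_D R_D = 2.45 − 0.712 × 0.854 = 1.84 V.
V_SD = 1.84 V ≥ V_ov = 0.509 V, confirming saturation.

I_D = 0.712 mA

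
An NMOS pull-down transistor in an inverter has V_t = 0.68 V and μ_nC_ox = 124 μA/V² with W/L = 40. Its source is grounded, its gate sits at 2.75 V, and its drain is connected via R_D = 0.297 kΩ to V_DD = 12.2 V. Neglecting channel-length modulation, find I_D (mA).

V_GS = V_G = 2.75 V, so V_ov = 2.75 − 0.68 = 2.07 V.
k_n = μ_nC_ox · (W/L) = 4.96 mA/V².
Assume saturation: I_D = ½ k_n V_ov² = 0.5 × 4.96 × 2.07² = 10.6 mA, giving V_DS = V_DD − I_D R_D = 12.2 − 10.6 × 0.297 = 9.04 V.
V_DS = 9.04 V ≥ V_ov = 2.07 V, confirming saturation.

I_D = 10.6 mA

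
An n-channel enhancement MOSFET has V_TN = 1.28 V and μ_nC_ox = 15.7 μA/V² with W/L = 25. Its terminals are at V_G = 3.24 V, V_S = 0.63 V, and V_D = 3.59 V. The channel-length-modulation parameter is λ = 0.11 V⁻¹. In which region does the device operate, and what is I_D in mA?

Saturation; I_D = 0.460 mA

V_GS = V_G − V_S = 3.24 − 0.63 = 2.61 V; V_DS = V_D − V_S = 3.59 − 0.63 = 2.96 V.
k_n = μ_nC_ox · (W/L) = 0.3925 mA/V².
V_ov = V_GS − V_TN = 2.61 − 1.28 = 1.33 V.
Since V_DS = 2.96 V ≥ V_ov = 1.33 V, the device is in saturation.
I_D = ½ k_n V_ov² (1 + λ V_DS) = 0.5 × 0.3925 × 1.33² × (1 + 0.11 × 2.96) = 0.46 mA.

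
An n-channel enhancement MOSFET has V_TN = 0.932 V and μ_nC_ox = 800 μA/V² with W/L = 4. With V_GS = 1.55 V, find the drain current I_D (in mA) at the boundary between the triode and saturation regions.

At the boundary V_DS = V_ov = V_GS − V_TN = 1.55 − 0.932 = 0.618 V.
k_n = μ_nC_ox · (W/L) = 3.2 mA/V².
I_D = ½ k_n V_ov² = 0.5 × 3.2 × 0.618² = 0.611 mA.

I_D = 0.611 mA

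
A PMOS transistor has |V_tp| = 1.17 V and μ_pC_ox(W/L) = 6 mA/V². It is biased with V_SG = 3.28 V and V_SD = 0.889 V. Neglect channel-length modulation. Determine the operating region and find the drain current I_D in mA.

V_ov = V_SG − |V_tp| = 3.28 − 1.17 = 2.11 V.
Since V_SD = 0.889 V < V_ov = 2.11 V, the device is in the triode region.
I_D = k_p [V_ov · V_SD − ½ V_SD²] = 6 × [2.11 × 0.889 − 0.5 × 0.889²] = 8.88 mA.

Triode; I_D = 8.88 mA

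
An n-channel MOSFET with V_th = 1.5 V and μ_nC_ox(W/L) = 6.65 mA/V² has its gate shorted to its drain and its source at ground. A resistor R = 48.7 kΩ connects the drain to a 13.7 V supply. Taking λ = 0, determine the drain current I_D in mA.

With gate tied to drain, V_GS = V_DS ≥ V_GS − V_th, so the device is in saturation.
KCL at the drain: ½ k_n (V_GS − V_th)² = (V_DD − V_GS)/R.
Let x = V_GS − 1.5. Then 162 x² + x − 12.2 = 0, giving x = 0.271 V (positive root), so V_GS = 1.77 V.
I_D = (V_DD − V_GS)/R = (13.7 − 1.77) / 48.7 = 0.245 mA.

I_D = 0.245 mA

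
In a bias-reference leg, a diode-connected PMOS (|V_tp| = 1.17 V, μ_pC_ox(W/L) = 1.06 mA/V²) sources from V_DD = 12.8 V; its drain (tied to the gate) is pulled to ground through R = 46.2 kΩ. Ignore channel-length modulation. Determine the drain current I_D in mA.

I_D = 0.237 mA

With gate tied to drain, V_SG = V_SD ≥ V_SG − |V_tp|, so the device is in saturation.
KCL at the drain: ½ k_p (V_SG − |V_tp|)² = (V_DD − V_SG)/R.
Let x = V_SG − 1.17. Then 24.5 x² + x − 11.63 = 0, giving x = 0.669 V (positive root), so V_SG = 1.84 V.
I_D = (V_DD − V_SG)/R = (12.8 − 1.84) / 46.2 = 0.237 mA.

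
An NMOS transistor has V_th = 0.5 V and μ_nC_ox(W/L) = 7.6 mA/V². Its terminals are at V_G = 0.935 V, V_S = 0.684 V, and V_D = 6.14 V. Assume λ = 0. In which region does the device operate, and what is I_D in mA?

V_GS = V_G − V_S = 0.935 − 0.684 = 0.251 V; V_DS = V_D − V_S = 6.14 − 0.684 = 5.46 V.
V_GS = 0.251 V < V_th = 0.5 V, so the transistor is in cutoff.

Cutoff; I_D = 0 mA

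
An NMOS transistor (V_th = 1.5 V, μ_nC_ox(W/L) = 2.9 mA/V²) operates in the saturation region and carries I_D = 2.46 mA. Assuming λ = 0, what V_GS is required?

In saturation I_D = ½ k_n (V_GS − V_th)², so V_GS − V_th = √(2 I_D / k_n) = √(2 × 2.46 / 2.9) = 1.3 V.
V_GS = 1.5 + 1.3 = 2.8 V.

V_GS = 2.80 V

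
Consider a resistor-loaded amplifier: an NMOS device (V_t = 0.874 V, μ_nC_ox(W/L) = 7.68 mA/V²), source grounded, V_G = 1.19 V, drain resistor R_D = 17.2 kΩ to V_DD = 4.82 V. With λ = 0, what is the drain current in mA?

V_GS = V_G = 1.19 V, so V_ov = 1.19 − 0.874 = 0.316 V.
Assume saturation: I_D = ½ k_n V_ov² = 0.5 × 7.68 × 0.316² = 0.383 mA, giving V_DS = V_DD − I_D R_D = 4.82 − 0.383 × 17.2 = -1.78 V.
But -1.78 V < V_ov = 0.316 V, so the device is actually in triode.
In triode I_D = k_n[V_ov V_DS − ½ V_DS²] and I_D = (V_DD − V_DS)/R_D. Equating: 66 V_DS² − 42.74 V_DS + 4.82 = 0, giving V_DS = 0.145 V (the root below V_ov).
I_D = (4.82 − 0.145) / 17.2 = 0.272 mA.

I_D = 0.272 mA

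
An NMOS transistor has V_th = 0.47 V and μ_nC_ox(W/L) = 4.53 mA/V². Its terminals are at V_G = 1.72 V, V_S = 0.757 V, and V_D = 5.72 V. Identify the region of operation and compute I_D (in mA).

Saturation; I_D = 0.551 mA

V_GS = V_G − V_S = 1.72 − 0.757 = 0.963 V; V_DS = V_D − V_S = 5.72 − 0.757 = 4.96 V.
V_ov = V_GS − V_th = 0.963 − 0.47 = 0.493 V.
Since V_DS = 4.96 V ≥ V_ov = 0.493 V, the device is in saturation.
I_D = ½ k_n V_ov² = 0.5 × 4.53 × 0.493² = 0.551 mA.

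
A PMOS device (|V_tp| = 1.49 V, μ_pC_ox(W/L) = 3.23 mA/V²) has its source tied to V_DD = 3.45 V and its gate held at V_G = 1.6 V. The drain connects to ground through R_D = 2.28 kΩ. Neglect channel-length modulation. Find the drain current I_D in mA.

V_SG = V_DD − V_G = 3.45 − 1.6 = 1.85 V, so V_ov = 1.85 − 1.49 = 0.36 V.
Assume saturation: I_D = ½ k_p V_ov² = 0.5 × 3.23 × 0.36² = 0.209 mA, giving V_SD = V_DD − I_D R_D = 3.45 − 0.209 × 2.28 = 2.97 V.
V_SD = 2.97 V ≥ V_ov = 0.36 V, confirming saturation.

I_D = 0.209 mA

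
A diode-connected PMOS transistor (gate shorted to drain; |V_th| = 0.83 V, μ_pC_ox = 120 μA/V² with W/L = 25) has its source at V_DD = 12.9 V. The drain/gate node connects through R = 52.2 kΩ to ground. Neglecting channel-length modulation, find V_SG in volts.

V_SG = 1.22 V

With gate tied to drain, V_SG = V_SD ≥ V_SG − |V_th|, so the device is in saturation.
k_p = μ_pC_ox · (W/L) = 3 mA/V².
KCL at the drain: ½ k_p (V_SG − |V_th|)² = (V_DD − V_SG)/R.
Let x = V_SG − 0.83. Then 78.3 x² + x − 12.07 = 0, giving x = 0.386 V (positive root), so V_SG = 1.22 V.
I_D = (V_DD − V_SG)/R = (12.9 − 1.22) / 52.2 = 0.224 mA.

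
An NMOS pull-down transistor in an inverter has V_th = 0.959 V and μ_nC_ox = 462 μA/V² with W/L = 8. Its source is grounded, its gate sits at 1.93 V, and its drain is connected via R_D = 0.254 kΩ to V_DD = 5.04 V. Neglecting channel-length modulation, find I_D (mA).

V_GS = V_G = 1.93 V, so V_ov = 1.93 − 0.959 = 0.971 V.
k_n = μ_nC_ox · (W/L) = 3.696 mA/V².
Assume saturation: I_D = ½ k_n V_ov² = 0.5 × 3.696 × 0.971² = 1.74 mA, giving V_DS = V_DD − I_D R_D = 5.04 − 1.74 × 0.254 = 4.6 V.
V_DS = 4.6 V ≥ V_ov = 0.971 V, confirming saturation.

I_D = 1.74 mA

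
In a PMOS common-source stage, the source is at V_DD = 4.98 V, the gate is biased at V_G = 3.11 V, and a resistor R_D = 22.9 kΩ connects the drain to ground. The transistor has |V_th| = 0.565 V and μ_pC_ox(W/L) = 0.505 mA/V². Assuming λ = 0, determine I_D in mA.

V_SG = V_DD − V_G = 4.98 − 3.11 = 1.87 V, so V_ov = 1.87 − 0.565 = 1.31 V.
Assume saturation: I_D = ½ k_p V_ov² = 0.5 × 0.505 × 1.31² = 0.43 mA, giving V_SD = V_DD − I_D R_D = 4.98 − 0.43 × 22.9 = -4.87 V.
But -4.87 V < V_ov = 1.31 V, so the device is actually in triode.
In triode I_D = k_p[V_ov V_SD − ½ V_SD²] and I_D = (V_DD − V_SD)/R_D. Equating: 5.78 V_SD² − 16.09 V_SD + 4.98 = 0, giving V_SD = 0.355 V (the root below V_ov).
I_D = (4.98 − 0.355) / 22.9 = 0.202 mA.

I_D = 0.202 mA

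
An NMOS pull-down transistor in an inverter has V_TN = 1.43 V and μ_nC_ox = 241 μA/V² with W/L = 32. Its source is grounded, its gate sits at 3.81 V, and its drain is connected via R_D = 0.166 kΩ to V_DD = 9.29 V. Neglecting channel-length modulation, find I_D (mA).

I_D = 21.8 mA

V_GS = V_G = 3.81 V, so V_ov = 3.81 − 1.43 = 2.38 V.
k_n = μ_nC_ox · (W/L) = 7.712 mA/V².
Assume saturation: I_D = ½ k_n V_ov² = 0.5 × 7.712 × 2.38² = 21.8 mA, giving V_DS = V_DD − I_D R_D = 9.29 − 21.8 × 0.166 = 5.66 V.
V_DS = 5.66 V ≥ V_ov = 2.38 V, confirming saturation.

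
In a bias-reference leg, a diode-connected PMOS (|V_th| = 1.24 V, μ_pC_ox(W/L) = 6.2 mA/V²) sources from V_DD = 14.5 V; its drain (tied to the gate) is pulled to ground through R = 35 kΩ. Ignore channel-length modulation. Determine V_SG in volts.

V_SG = 1.59 V

With gate tied to drain, V_SG = V_SD ≥ V_SG − |V_th|, so the device is in saturation.
KCL at the drain: ½ k_p (V_SG − |V_th|)² = (V_DD − V_SG)/R.
Let x = V_SG − 1.24. Then 108 x² + x − 13.26 = 0, giving x = 0.345 V (positive root), so V_SG = 1.59 V.
I_D = (V_DD − V_SG)/R = (14.5 − 1.59) / 35 = 0.369 mA.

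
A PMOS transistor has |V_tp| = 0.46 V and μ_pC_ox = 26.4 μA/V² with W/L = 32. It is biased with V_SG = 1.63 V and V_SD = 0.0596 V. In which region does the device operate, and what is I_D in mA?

k_p = μ_pC_ox · (W/L) = 0.8448 mA/V².
V_ov = V_SG − |V_tp| = 1.63 − 0.46 = 1.17 V.
Since V_SD = 0.0596 V < V_ov = 1.17 V, the device is in the triode region.
I_D = k_p [V_ov · V_SD − ½ V_SD²] = 0.8448 × [1.17 × 0.0596 − 0.5 × 0.0596²] = 0.0574 mA.

Triode; I_D = 0.0574 mA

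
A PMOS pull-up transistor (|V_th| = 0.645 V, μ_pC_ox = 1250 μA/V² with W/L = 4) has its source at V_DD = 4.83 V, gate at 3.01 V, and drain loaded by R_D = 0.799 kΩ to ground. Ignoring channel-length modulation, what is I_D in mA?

V_SG = V_DD − V_G = 4.83 − 3.01 = 1.82 V, so V_ov = 1.82 − 0.645 = 1.18 V.
k_p = μ_pC_ox · (W/L) = 5 mA/V².
Assume saturation: I_D = ½ k_p V_ov² = 0.5 × 5 × 1.18² = 3.45 mA, giving V_SD = V_DD − I_D R_D = 4.83 − 3.45 × 0.799 = 2.07 V.
V_SD = 2.07 V ≥ V_ov = 1.18 V, confirming saturation.

I_D = 3.45 mA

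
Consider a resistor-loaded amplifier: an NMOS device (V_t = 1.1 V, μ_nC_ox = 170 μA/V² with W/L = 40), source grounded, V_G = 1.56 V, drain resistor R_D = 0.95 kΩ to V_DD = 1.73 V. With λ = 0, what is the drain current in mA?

I_D = 0.719 mA

V_GS = V_G = 1.56 V, so V_ov = 1.56 − 1.1 = 0.46 V.
k_n = μ_nC_ox · (W/L) = 6.8 mA/V².
Assume saturation: I_D = ½ k_n V_ov² = 0.5 × 6.8 × 0.46² = 0.719 mA, giving V_DS = V_DD − I_D R_D = 1.73 − 0.719 × 0.95 = 1.05 V.
V_DS = 1.05 V ≥ V_ov = 0.46 V, confirming saturation.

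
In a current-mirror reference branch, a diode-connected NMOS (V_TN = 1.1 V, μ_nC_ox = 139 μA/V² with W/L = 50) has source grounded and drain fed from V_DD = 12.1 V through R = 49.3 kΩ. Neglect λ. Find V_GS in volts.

V_GS = 1.35 V

With gate tied to drain, V_GS = V_DS ≥ V_GS − V_TN, so the device is in saturation.
k_n = μ_nC_ox · (W/L) = 6.95 mA/V².
KCL at the drain: ½ k_n (V_GS − V_TN)² = (V_DD − V_GS)/R.
Let x = V_GS − 1.1. Then 171 x² + x − 11 = 0, giving x = 0.25 V (positive root), so V_GS = 1.35 V.
I_D = (V_DD − V_GS)/R = (12.1 − 1.35) / 49.3 = 0.218 mA.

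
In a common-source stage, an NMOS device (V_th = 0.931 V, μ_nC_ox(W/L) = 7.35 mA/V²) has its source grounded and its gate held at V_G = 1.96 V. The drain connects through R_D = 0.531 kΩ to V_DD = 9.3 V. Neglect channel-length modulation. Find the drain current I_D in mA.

I_D = 3.89 mA

V_GS = V_G = 1.96 V, so V_ov = 1.96 − 0.931 = 1.03 V.
Assume saturation: I_D = ½ k_n V_ov² = 0.5 × 7.35 × 1.03² = 3.89 mA, giving V_DS = V_DD − I_D R_D = 9.3 − 3.89 × 0.531 = 7.23 V.
V_DS = 7.23 V ≥ V_ov = 1.03 V, confirming saturation.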